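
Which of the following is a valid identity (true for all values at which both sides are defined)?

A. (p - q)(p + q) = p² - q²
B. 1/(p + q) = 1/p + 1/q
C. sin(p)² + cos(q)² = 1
A

A: holds — e.g. at (0, 1), both sides equal -1.
B: fails at (5, 5) — LHS = 1/10, RHS = 2/5.
C: fails at (1, 5) — LHS = cos(5)² + sin(1)² ≈ 0.7885, RHS = 1.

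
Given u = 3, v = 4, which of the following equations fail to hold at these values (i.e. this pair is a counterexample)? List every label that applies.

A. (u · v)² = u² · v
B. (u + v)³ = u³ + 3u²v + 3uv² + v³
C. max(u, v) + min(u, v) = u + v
A

Evaluating each claim at the given values:
A. LHS = 144, RHS = 36 → fails here (LHS ≠ RHS)
B. LHS = 343, RHS = 343 → holds here (LHS = RHS)
C. LHS = 7, RHS = 7 → holds here (LHS = RHS)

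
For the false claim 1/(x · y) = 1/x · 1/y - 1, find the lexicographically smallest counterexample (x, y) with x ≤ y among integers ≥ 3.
Substituting (3, 3) into the claim:
LHS = 1/(3 · 3) = 1/9
RHS = 1/3 · 1/3 - 1 = -8/9

Since LHS ≠ RHS, this pair disproves the claim, and no lexicographically smaller pair (x ≤ y, integers ≥ 3) does.

For instance (4, 9) is also a counterexample (LHS = 1/36, RHS = -35/36), but it's lexicographically larger.

Answer: (x, y) = (3, 3)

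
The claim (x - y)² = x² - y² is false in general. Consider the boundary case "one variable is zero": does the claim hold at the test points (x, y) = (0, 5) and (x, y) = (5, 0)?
Only at (5, 0)

At (0, 5): LHS = 25 ≠ RHS = -25
At (5, 0): LHS = 25, RHS = 25 → equal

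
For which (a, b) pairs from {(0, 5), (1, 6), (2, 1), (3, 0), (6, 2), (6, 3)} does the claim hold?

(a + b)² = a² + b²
(0, 5), (3, 0)

Testing each pair:
(0, 5): LHS = 25, RHS = 25 → holds
(1, 6): LHS = 49, RHS = 37 → fails
(2, 1): LHS = 9, RHS = 5 → fails
(3, 0): LHS = 9, RHS = 9 → holds
(6, 2): LHS = 64, RHS = 40 → fails
(6, 3): LHS = 81, RHS = 45 → fails

2 of 6 pairs satisfy the claim.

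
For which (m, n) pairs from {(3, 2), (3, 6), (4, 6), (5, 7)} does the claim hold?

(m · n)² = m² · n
None

Testing each pair:
(3, 2): LHS = 36, RHS = 18 → fails
(3, 6): LHS = 324, RHS = 54 → fails
(4, 6): LHS = 576, RHS = 96 → fails
(5, 7): LHS = 1225, RHS = 175 → fails

No pair satisfies the claim.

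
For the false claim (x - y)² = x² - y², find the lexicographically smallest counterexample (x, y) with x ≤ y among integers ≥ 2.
(x, y) = (2, 3)

Substituting (2, 3) into the claim:
LHS = (2 - 3)² = 1
RHS = 2² - 3² = -5

Since LHS ≠ RHS, this pair disproves the claim, and no lexicographically smaller pair (x ≤ y, integers ≥ 2) does.

For instance (5, 9) is also a counterexample (LHS = 16, RHS = -56), but it's lexicographically larger.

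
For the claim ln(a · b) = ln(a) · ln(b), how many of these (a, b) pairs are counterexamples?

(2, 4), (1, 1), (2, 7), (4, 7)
3

Testing each pair:
(2, 4): LHS = ln(8) ≈ 2.079, RHS = ln(2)·ln(4) ≈ 0.9609 → counterexample
(1, 1): LHS = 0, RHS = 0 → satisfies claim
(2, 7): LHS = ln(14) ≈ 2.639, RHS = ln(2)·ln(7) ≈ 1.349 → counterexample
(4, 7): LHS = ln(28) ≈ 3.332, RHS = ln(4)·ln(7) ≈ 2.698 → counterexample

That makes 3 counterexamples.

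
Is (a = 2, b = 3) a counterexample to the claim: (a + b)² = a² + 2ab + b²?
No

Substituting a = 2, b = 3:
LHS = (2 + 3)² = 25
RHS = 2² + 2·2·3 + 3² = 25

The sides agree, so this pair does not disprove the claim.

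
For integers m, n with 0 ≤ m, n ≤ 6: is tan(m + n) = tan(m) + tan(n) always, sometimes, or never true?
It holds at (m, n) = (5, 0) (both sides equal tan(5) ≈ -3.381), but fails at (m, n) = (5, 6) (LHS = tan(11) ≈ -226, RHS = tan(5) + tan(6) ≈ -3.672).

Answer: Sometimes true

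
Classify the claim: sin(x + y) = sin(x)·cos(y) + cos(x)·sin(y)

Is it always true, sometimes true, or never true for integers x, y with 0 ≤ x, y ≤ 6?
The identity holds for every pair in the range. For instance at (x, y) = (0, 6): both sides equal sin(6) ≈ -0.2794.

Answer: Always true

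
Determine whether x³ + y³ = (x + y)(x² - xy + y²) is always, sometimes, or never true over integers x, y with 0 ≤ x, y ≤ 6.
Always true

The identity holds for every pair in the range. For instance at (x, y) = (4, 6): both sides equal 280.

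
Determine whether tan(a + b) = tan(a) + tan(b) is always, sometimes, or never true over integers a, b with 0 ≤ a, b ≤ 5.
Sometimes true

It holds at (a, b) = (0, 1) (both sides equal tan(1) ≈ 1.557), but fails at (a, b) = (4, 5) (LHS = tan(9) ≈ -0.4523, RHS = tan(5) + tan(4) ≈ -2.223).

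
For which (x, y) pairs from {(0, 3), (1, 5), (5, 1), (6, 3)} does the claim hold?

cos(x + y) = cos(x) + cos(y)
None

Testing each pair:
(0, 3): LHS = cos(3) ≈ -0.99, RHS = cos(3) + 1 ≈ 0.01001 → fails
(1, 5): LHS = cos(6) ≈ 0.9602, RHS = cos(5) + cos(1) ≈ 0.824 → fails
(5, 1): LHS = cos(6) ≈ 0.9602, RHS = cos(5) + cos(1) ≈ 0.824 → fails
(6, 3): LHS = cos(9) ≈ -0.9111, RHS = cos(3) + cos(6) ≈ -0.02982 → fails

No pair satisfies the claim.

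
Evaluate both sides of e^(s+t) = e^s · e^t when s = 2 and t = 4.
LHS = e^(2+4) = e^6 ≈ 403.4
RHS = e^2 · e^4 = e^6 ≈ 403.4

LHS = RHS: the two sides agree.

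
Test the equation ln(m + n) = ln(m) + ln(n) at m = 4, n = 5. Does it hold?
Fails

Substituting m = 4, n = 5:

LHS = ln(4 + 5) = ln(9) ≈ 2.197
RHS = ln(4) + ln(5) ≈ 2.996

LHS ≠ RHS, so the equation does not hold at this point.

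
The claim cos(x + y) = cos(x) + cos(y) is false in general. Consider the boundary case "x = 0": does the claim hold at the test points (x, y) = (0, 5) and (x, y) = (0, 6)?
At (0, 5): LHS = cos(5) ≈ 0.2837 ≠ RHS = cos(5) + 1 ≈ 1.284
At (0, 6): LHS = cos(6) ≈ 0.9602 ≠ RHS = cos(6) + 1 ≈ 1.96

Answer: No, fails at both test points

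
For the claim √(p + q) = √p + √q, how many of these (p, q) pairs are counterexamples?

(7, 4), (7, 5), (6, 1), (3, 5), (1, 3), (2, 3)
Testing each pair:
(7, 4): LHS = √(11) ≈ 3.317, RHS = 2 + √(7) ≈ 4.646 → counterexample
(7, 5): LHS = 2·√(3) ≈ 3.464, RHS = √(5) + √(7) ≈ 4.882 → counterexample
(6, 1): LHS = √(7) ≈ 2.646, RHS = 1 + √(6) ≈ 3.449 → counterexample
(3, 5): LHS = 2·√(2) ≈ 2.828, RHS = √(3) + √(5) ≈ 3.968 → counterexample
(1, 3): LHS = 2, RHS = 1 + √(3) ≈ 2.732 → counterexample
(2, 3): LHS = √(5) ≈ 2.236, RHS = √(2) + √(3) ≈ 3.146 → counterexample

That makes 6 counterexamples.

Answer: 6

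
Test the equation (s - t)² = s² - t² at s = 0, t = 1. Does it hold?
Fails

Substituting s = 0, t = 1:

LHS = (0 - 1)² = 1
RHS = 0² - 1² = -1

LHS ≠ RHS, so the equation does not hold at this point.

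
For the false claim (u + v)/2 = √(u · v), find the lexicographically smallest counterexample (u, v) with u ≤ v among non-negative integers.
(u, v) = (0, 1)

At (0, 0): both sides equal 0, so it holds there.

Substituting (0, 1) into the claim:
LHS = (0 + 1)/2 = 1/2
RHS = √(0 · 1) = 0

Since LHS ≠ RHS, this pair disproves the claim, and no lexicographically smaller pair (u ≤ v, non-negative integers) does.

For instance (2, 7) is also a counterexample (LHS = 9/2, RHS = √(14) ≈ 3.742), but it's lexicographically larger.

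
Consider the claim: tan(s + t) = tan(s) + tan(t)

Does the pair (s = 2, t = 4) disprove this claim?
Yes

Substituting s = 2, t = 4:
LHS = tan(2 + 4) = tan(6) ≈ -0.291
RHS = tan(2) + tan(4) ≈ -1.027

Since LHS ≠ RHS, this pair disproves the claim.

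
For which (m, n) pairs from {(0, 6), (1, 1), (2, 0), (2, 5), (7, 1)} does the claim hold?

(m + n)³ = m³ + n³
Testing each pair:
(0, 6): LHS = 216, RHS = 216 → holds
(1, 1): LHS = 8, RHS = 2 → fails
(2, 0): LHS = 8, RHS = 8 → holds
(2, 5): LHS = 343, RHS = 133 → fails
(7, 1): LHS = 512, RHS = 344 → fails

2 of 5 pairs satisfy the claim.

Answer: (0, 6), (2, 0)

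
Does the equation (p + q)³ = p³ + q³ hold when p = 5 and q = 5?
Substituting p = 5, q = 5:

LHS = (5 + 5)³ = 1000
RHS = 5³ + 5³ = 250

LHS ≠ RHS, so the equation does not hold at this point.

Answer: Fails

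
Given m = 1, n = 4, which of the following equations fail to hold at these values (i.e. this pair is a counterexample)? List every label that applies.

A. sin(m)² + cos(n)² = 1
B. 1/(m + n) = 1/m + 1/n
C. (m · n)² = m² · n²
A, B

Evaluating each claim at the given values:
A. LHS = cos(4)² + sin(1)² ≈ 1.135, RHS = 1 → fails here (LHS ≠ RHS)
B. LHS = 1/5, RHS = 5/4 → fails here (LHS ≠ RHS)
C. LHS = 16, RHS = 16 → holds here (LHS = RHS)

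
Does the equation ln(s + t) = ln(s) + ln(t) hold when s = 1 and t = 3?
Fails

Substituting s = 1, t = 3:

LHS = ln(1 + 3) = ln(4) ≈ 1.386
RHS = ln(1) + ln(3) = ln(3) ≈ 1.099

LHS ≠ RHS, so the equation does not hold at this point.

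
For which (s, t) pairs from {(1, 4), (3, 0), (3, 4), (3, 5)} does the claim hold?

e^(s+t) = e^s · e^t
All pairs

Testing each pair:
(1, 4): LHS = e^5 ≈ 148.4, RHS = e^5 ≈ 148.4 → holds
(3, 0): LHS = e^3 ≈ 20.09, RHS = e^3 ≈ 20.09 → holds
(3, 4): LHS = e^7 ≈ 1097, RHS = e^7 ≈ 1097 → holds
(3, 5): LHS = e^8 ≈ 2981, RHS = e^8 ≈ 2981 → holds

Every pair satisfies the claim.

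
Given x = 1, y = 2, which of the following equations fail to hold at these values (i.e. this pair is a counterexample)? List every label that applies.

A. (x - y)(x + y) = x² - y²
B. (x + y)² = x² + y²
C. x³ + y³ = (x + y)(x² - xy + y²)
B

Evaluating each claim at the given values:
A. LHS = -3, RHS = -3 → holds here (LHS = RHS)
B. LHS = 9, RHS = 5 → fails here (LHS ≠ RHS)
C. LHS = 9, RHS = 9 → holds here (LHS = RHS)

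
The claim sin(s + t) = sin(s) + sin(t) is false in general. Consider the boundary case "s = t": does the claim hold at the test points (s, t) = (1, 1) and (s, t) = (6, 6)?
At (1, 1): LHS = sin(2) ≈ 0.9093 ≠ RHS = 2·sin(1) ≈ 1.683
At (6, 6): LHS = sin(12) ≈ -0.5366 ≠ RHS = 2·sin(6) ≈ -0.5588

Answer: No, fails at both test points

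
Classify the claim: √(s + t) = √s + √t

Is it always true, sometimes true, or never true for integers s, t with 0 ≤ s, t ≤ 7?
It holds at (s, t) = (2, 0) (both sides equal √(2) ≈ 1.414), but fails at (s, t) = (2, 3) (LHS = √(5) ≈ 2.236, RHS = √(2) + √(3) ≈ 3.146).

Answer: Sometimes true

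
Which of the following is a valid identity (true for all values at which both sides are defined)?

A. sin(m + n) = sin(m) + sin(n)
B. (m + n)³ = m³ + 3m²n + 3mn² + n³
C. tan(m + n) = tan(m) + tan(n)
B

A: fails at (1, 1) — LHS = sin(2) ≈ 0.9093, RHS = 2·sin(1) ≈ 1.683.
B: holds — e.g. at (2, 3), both sides equal 125.
C: fails at (3, 7) — LHS = tan(10) ≈ 0.6484, RHS = tan(3) + tan(7) ≈ 0.7289.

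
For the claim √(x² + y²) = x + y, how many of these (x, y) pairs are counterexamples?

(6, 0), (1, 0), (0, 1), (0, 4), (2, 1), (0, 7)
Testing each pair:
(6, 0): LHS = 6, RHS = 6 → satisfies claim
(1, 0): LHS = 1, RHS = 1 → satisfies claim
(0, 1): LHS = 1, RHS = 1 → satisfies claim
(0, 4): LHS = 4, RHS = 4 → satisfies claim
(2, 1): LHS = √(5) ≈ 2.236, RHS = 3 → counterexample
(0, 7): LHS = 7, RHS = 7 → satisfies claim

That makes 1 counterexample.

Answer: 1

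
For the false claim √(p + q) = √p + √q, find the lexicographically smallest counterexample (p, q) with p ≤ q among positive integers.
Substituting (1, 1) into the claim:
LHS = √(1 + 1) = √(2) ≈ 1.414
RHS = √1 + √1 = 2

Since LHS ≠ RHS, this pair disproves the claim, and no lexicographically smaller pair (p ≤ q, positive integers) does.

For instance (3, 7) is also a counterexample (LHS = √(10) ≈ 3.162, RHS = √(3) + √(7) ≈ 4.378), but it's lexicographically larger.

Answer: (p, q) = (1, 1)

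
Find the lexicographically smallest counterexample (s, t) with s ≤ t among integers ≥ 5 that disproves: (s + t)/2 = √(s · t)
Substituting (5, 6) into the claim:
LHS = (5 + 6)/2 = 11/2
RHS = √(5 · 6) = √(30) ≈ 5.477

Since LHS ≠ RHS, this pair disproves the claim, and no lexicographically smaller pair (s ≤ t, integers ≥ 5) does.

For instance (10, 11) is also a counterexample (LHS = 21/2, RHS = √(110) ≈ 10.49), but it's lexicographically larger.

Answer: (s, t) = (5, 6)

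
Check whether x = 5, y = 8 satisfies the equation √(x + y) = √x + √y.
Fails

Substituting x = 5, y = 8:

LHS = √(5 + 8) = √(13) ≈ 3.606
RHS = √5 + √8 = √(5) + 2·√(2) ≈ 5.064

LHS ≠ RHS, so the equation does not hold at this point.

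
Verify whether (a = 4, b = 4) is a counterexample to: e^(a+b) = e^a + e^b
Yes

Substituting a = 4, b = 4:
LHS = e^(4+4) = e^8 ≈ 2981
RHS = e^4 + e^4 = 2·e^4 ≈ 109.2

Since LHS ≠ RHS, this pair disproves the claim.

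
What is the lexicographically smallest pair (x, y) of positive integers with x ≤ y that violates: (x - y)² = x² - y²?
At (1, 1): both sides equal 0, so it holds there.

Substituting (1, 2) into the claim:
LHS = (1 - 2)² = 1
RHS = 1² - 2² = -3

Since LHS ≠ RHS, this pair disproves the claim, and no lexicographically smaller pair (x ≤ y, positive integers) does.

For instance (2, 7) is also a counterexample (LHS = 25, RHS = -45), but it's lexicographically larger.

Answer: (x, y) = (1, 2)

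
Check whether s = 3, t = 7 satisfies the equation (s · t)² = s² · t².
Substituting s = 3, t = 7:

LHS = (3 · 7)² = 441
RHS = 3² · 7² = 441

LHS = RHS, so the equation holds at this point.

Answer: Holds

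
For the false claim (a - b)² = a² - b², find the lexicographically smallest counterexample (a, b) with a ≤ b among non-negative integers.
Substituting (0, 1) into the claim:
LHS = (0 - 1)² = 1
RHS = 0² - 1² = -1

Since LHS ≠ RHS, this pair disproves the claim, and no lexicographically smaller pair (a ≤ b, non-negative integers) does.

For instance (0, 4) is also a counterexample (LHS = 16, RHS = -16), but it's lexicographically larger.

Answer: (a, b) = (0, 1)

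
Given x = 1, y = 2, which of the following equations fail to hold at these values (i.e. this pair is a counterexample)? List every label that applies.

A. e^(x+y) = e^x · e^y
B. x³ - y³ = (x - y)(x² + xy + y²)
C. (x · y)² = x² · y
C

Evaluating each claim at the given values:
A. LHS = e^3 ≈ 20.09, RHS = e^3 ≈ 20.09 → holds here (LHS = RHS)
B. LHS = -7, RHS = -7 → holds here (LHS = RHS)
C. LHS = 4, RHS = 2 → fails here (LHS ≠ RHS)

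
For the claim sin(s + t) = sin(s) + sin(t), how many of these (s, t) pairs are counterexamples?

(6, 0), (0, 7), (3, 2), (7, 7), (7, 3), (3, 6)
4

Testing each pair:
(6, 0): LHS = sin(6) ≈ -0.2794, RHS = sin(6) ≈ -0.2794 → satisfies claim
(0, 7): LHS = sin(7) ≈ 0.657, RHS = sin(7) ≈ 0.657 → satisfies claim
(3, 2): LHS = sin(5) ≈ -0.9589, RHS = sin(3) + sin(2) ≈ 1.05 → counterexample
(7, 7): LHS = sin(14) ≈ 0.9906, RHS = 2·sin(7) ≈ 1.314 → counterexample
(7, 3): LHS = sin(10) ≈ -0.544, RHS = sin(3) + sin(7) ≈ 0.7981 → counterexample
(3, 6): LHS = sin(9) ≈ 0.4121, RHS = sin(6) + sin(3) ≈ -0.1383 → counterexample

That makes 4 counterexamples.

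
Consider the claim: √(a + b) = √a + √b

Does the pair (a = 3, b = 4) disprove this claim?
Yes

Substituting a = 3, b = 4:
LHS = √(3 + 4) = √(7) ≈ 2.646
RHS = √3 + √4 = √(3) + 2 ≈ 3.732

Since LHS ≠ RHS, this pair disproves the claim.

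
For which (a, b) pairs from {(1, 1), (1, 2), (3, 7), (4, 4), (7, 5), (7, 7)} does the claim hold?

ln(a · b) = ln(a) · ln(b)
Testing each pair:
(1, 1): LHS = 0, RHS = 0 → holds
(1, 2): LHS = ln(2) ≈ 0.6931, RHS = 0 → fails
(3, 7): LHS = ln(21) ≈ 3.045, RHS = ln(3)·ln(7) ≈ 2.138 → fails
(4, 4): LHS = ln(16) ≈ 2.773, RHS = ln(4)² ≈ 1.922 → fails
(7, 5): LHS = ln(35) ≈ 3.555, RHS = ln(5)·ln(7) ≈ 3.132 → fails
(7, 7): LHS = ln(49) ≈ 3.892, RHS = ln(7)² ≈ 3.787 → fails

1 of 6 pairs satisfies the claim.

Answer: (1, 1)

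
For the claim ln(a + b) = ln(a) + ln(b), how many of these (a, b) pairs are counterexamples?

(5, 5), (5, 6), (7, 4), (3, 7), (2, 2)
Testing each pair:
(5, 5): LHS = ln(10) ≈ 2.303, RHS = 2·ln(5) ≈ 3.219 → counterexample
(5, 6): LHS = ln(11) ≈ 2.398, RHS = ln(5) + ln(6) ≈ 3.401 → counterexample
(7, 4): LHS = ln(11) ≈ 2.398, RHS = ln(4) + ln(7) ≈ 3.332 → counterexample
(3, 7): LHS = ln(10) ≈ 2.303, RHS = ln(3) + ln(7) ≈ 3.045 → counterexample
(2, 2): LHS = ln(4) ≈ 1.386, RHS = 2·ln(2) ≈ 1.386 → satisfies claim

That makes 4 counterexamples.

Answer: 4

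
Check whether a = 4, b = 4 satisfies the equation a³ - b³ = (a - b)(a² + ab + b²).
Substituting a = 4, b = 4:

LHS = 4³ - 4³ = 0
RHS = (4 - 4)(4² + 4·4 + 4²) = 0

LHS = RHS, so the equation holds at this point.

Answer: Holds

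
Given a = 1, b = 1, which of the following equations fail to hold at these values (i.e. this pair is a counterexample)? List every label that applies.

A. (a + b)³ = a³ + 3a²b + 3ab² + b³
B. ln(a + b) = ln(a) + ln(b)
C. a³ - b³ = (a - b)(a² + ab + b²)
Evaluating each claim at the given values:
A. LHS = 8, RHS = 8 → holds here (LHS = RHS)
B. LHS = ln(2) ≈ 0.6931, RHS = 0 → fails here (LHS ≠ RHS)
C. LHS = 0, RHS = 0 → holds here (LHS = RHS)

Answer: B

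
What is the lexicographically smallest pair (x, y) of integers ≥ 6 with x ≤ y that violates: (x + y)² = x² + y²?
(x, y) = (6, 6)

Substituting (6, 6) into the claim:
LHS = (6 + 6)² = 144
RHS = 6² + 6² = 72

Since LHS ≠ RHS, this pair disproves the claim, and no lexicographically smaller pair (x ≤ y, integers ≥ 6) does.

For instance (8, 10) is also a counterexample (LHS = 324, RHS = 164), but it's lexicographically larger.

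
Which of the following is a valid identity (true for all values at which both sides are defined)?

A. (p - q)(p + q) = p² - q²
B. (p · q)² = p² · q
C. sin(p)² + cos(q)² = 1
A

A: holds — e.g. at (4, 6), both sides equal -20.
B: fails at (6, 7) — LHS = 1764, RHS = 252.
C: fails at (3, 7) — LHS = sin(3)² + cos(7)² ≈ 0.5883, RHS = 1.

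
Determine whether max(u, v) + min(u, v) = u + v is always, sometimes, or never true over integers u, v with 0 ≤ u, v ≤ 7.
Always true

The identity holds for every pair in the range. For instance at (u, v) = (1, 0): both sides equal 1.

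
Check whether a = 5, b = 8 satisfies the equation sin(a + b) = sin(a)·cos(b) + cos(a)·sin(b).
Substituting a = 5, b = 8:

LHS = sin(5 + 8) = sin(13) ≈ 0.4202
RHS = sin(5)·cos(8) + cos(5)·sin(8) = sin(5)·cos(8) + sin(8)·cos(5) ≈ 0.4202

LHS = RHS, so the equation holds at this point.

Answer: Holds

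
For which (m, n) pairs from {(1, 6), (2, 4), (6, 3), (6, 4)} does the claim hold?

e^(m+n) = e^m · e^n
All pairs

Testing each pair:
(1, 6): LHS = e^7 ≈ 1097, RHS = e^7 ≈ 1097 → holds
(2, 4): LHS = e^6 ≈ 403.4, RHS = e^6 ≈ 403.4 → holds
(6, 3): LHS = e^9 ≈ 8103, RHS = e^9 ≈ 8103 → holds
(6, 4): LHS = e^10 ≈ 22026.5, RHS = e^10 ≈ 22026.5 → holds

Every pair satisfies the claim.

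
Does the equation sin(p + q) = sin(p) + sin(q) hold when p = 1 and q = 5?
Fails

Substituting p = 1, q = 5:

LHS = sin(1 + 5) = sin(6) ≈ -0.2794
RHS = sin(1) + sin(5) ≈ -0.1175

LHS ≠ RHS, so the equation does not hold at this point.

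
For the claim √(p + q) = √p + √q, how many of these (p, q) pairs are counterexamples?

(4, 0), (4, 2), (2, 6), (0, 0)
2

Testing each pair:
(4, 0): LHS = 2, RHS = 2 → satisfies claim
(4, 2): LHS = √(6) ≈ 2.449, RHS = √(2) + 2 ≈ 3.414 → counterexample
(2, 6): LHS = 2·√(2) ≈ 2.828, RHS = √(2) + √(6) ≈ 3.864 → counterexample
(0, 0): LHS = 0, RHS = 0 → satisfies claim

That makes 2 counterexamples.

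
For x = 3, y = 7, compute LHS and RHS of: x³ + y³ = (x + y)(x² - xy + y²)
LHS = 3³ + 7³ = 370
RHS = (3 + 7)(3² - 3·7 + 7²) = 370

LHS = RHS: the two sides agree.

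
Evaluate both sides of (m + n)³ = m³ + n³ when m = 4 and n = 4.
LHS = (4 + 4)³ = 512
RHS = 4³ + 4³ = 128

LHS ≠ RHS, so the equation does not hold here.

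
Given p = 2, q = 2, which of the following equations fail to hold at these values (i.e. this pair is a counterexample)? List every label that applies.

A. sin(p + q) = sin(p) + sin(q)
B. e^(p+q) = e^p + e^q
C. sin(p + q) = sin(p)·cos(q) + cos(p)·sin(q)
Evaluating each claim at the given values:
A. LHS = sin(4) ≈ -0.7568, RHS = 2·sin(2) ≈ 1.819 → fails here (LHS ≠ RHS)
B. LHS = e^4 ≈ 54.6, RHS = 2·e^2 ≈ 14.78 → fails here (LHS ≠ RHS)
C. LHS = sin(4) ≈ -0.7568, RHS = 2·sin(2)·cos(2) ≈ -0.7568 → holds here (LHS = RHS)

Answer: A, B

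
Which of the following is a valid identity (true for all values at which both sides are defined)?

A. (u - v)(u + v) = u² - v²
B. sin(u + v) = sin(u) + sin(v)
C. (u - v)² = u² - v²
A

A: holds — e.g. at (2, 3), both sides equal -5.
B: fails at (1, 3) — LHS = sin(4) ≈ -0.7568, RHS = sin(3) + sin(1) ≈ 0.9826.
C: fails at (3, 7) — LHS = 16, RHS = -40.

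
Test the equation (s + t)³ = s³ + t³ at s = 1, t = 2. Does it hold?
Substituting s = 1, t = 2:

LHS = (1 + 2)³ = 27
RHS = 1³ + 2³ = 9

LHS ≠ RHS, so the equation does not hold at this point.

Answer: Fails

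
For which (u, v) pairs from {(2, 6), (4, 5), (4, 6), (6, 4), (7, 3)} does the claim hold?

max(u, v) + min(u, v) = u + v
All pairs

Testing each pair:
(2, 6): LHS = 8, RHS = 8 → holds
(4, 5): LHS = 9, RHS = 9 → holds
(4, 6): LHS = 10, RHS = 10 → holds
(6, 4): LHS = 10, RHS = 10 → holds
(7, 3): LHS = 10, RHS = 10 → holds

Every pair satisfies the claim.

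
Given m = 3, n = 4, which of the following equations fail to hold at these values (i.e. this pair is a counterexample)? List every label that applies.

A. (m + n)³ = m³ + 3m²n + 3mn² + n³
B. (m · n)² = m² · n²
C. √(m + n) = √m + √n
Evaluating each claim at the given values:
A. LHS = 343, RHS = 343 → holds here (LHS = RHS)
B. LHS = 144, RHS = 144 → holds here (LHS = RHS)
C. LHS = √(7) ≈ 2.646, RHS = √(3) + 2 ≈ 3.732 → fails here (LHS ≠ RHS)

Answer: C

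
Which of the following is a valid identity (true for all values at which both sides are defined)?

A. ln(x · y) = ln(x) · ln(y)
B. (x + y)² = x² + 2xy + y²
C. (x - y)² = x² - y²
B

A: fails at (2, 2) — LHS = ln(4) ≈ 1.386, RHS = ln(2)² ≈ 0.4805.
B: holds — e.g. at (3, 5), both sides equal 64.
C: fails at (1, 5) — LHS = 16, RHS = -24.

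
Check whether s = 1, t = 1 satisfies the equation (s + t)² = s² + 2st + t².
Holds

Substituting s = 1, t = 1:

LHS = (1 + 1)² = 4
RHS = 1² + 2·1·1 + 1² = 4

LHS = RHS, so the equation holds at this point.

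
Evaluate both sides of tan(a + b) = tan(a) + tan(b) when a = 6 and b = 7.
LHS = tan(6 + 7) = tan(13) ≈ 0.463
RHS = tan(6) + tan(7) ≈ 0.5804

LHS ≠ RHS (they differ by about 0.1174), so the equation does not hold here.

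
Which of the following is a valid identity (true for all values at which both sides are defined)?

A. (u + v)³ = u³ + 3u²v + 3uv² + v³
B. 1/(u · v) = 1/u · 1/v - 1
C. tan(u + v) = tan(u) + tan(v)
A

A: holds — e.g. at (1, 5), both sides equal 216.
B: fails at (4, 5) — LHS = 1/20, RHS = -19/20.
C: fails at (2, 7) — LHS = tan(9) ≈ -0.4523, RHS = tan(2) + tan(7) ≈ -1.314.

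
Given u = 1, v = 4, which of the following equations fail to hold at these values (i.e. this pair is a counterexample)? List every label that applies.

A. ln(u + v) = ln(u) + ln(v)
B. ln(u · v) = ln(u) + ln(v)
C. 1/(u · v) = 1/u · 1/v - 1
Evaluating each claim at the given values:
A. LHS = ln(5) ≈ 1.609, RHS = ln(4) ≈ 1.386 → fails here (LHS ≠ RHS)
B. LHS = ln(4) ≈ 1.386, RHS = ln(4) ≈ 1.386 → holds here (LHS = RHS)
C. LHS = 1/4, RHS = -3/4 → fails here (LHS ≠ RHS)

Answer: A, C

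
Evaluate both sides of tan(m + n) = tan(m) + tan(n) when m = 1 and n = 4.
LHS = tan(1 + 4) = tan(5) ≈ -3.381
RHS = tan(1) + tan(4) ≈ 2.715

LHS ≠ RHS (they differ by about 6.096), so the equation does not hold here.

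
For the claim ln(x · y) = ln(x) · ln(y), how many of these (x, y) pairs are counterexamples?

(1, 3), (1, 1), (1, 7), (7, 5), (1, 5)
4

Testing each pair:
(1, 3): LHS = ln(3) ≈ 1.099, RHS = 0 → counterexample
(1, 1): LHS = 0, RHS = 0 → satisfies claim
(1, 7): LHS = ln(7) ≈ 1.946, RHS = 0 → counterexample
(7, 5): LHS = ln(35) ≈ 3.555, RHS = ln(5)·ln(7) ≈ 3.132 → counterexample
(1, 5): LHS = ln(5) ≈ 1.609, RHS = 0 → counterexample

That makes 4 counterexamples.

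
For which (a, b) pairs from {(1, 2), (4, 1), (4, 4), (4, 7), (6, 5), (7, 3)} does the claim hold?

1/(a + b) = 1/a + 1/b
None

Testing each pair:
(1, 2): LHS = 1/3, RHS = 3/2 → fails
(4, 1): LHS = 1/5, RHS = 5/4 → fails
(4, 4): LHS = 1/8, RHS = 1/2 → fails
(4, 7): LHS = 1/11, RHS = 11/28 → fails
(6, 5): LHS = 1/11, RHS = 11/30 → fails
(7, 3): LHS = 1/10, RHS = 10/21 → fails

No pair satisfies the claim.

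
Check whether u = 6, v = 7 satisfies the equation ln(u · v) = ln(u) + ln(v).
Holds

Substituting u = 6, v = 7:

LHS = ln(6 · 7) = ln(42) ≈ 3.738
RHS = ln(6) + ln(7) ≈ 3.738

LHS = RHS, so the equation holds at this point.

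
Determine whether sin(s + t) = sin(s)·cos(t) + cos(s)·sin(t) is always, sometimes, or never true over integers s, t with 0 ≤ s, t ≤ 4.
The identity holds for every pair in the range. For instance at (s, t) = (4, 2): both sides equal sin(6) ≈ -0.2794.

Answer: Always true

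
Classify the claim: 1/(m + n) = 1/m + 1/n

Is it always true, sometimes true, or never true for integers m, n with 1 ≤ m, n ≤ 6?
Never true

The claim fails for every pair in the range. For instance at (m, n) = (5, 2): LHS = 1/7, RHS = 7/10.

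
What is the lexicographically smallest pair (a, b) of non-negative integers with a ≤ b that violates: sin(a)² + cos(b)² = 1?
(a, b) = (0, 1)

Substituting (0, 1) into the claim:
LHS = sin(0)² + cos(1)² = cos(1)² ≈ 0.2919
RHS = 1

Since LHS ≠ RHS, this pair disproves the claim, and no lexicographically smaller pair (a ≤ b, non-negative integers) does.

For instance (0, 5) is also a counterexample (LHS = cos(5)² ≈ 0.08046, RHS = 1), but it's lexicographically larger.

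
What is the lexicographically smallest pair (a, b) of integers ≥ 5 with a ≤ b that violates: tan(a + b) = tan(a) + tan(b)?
(a, b) = (5, 5)

Substituting (5, 5) into the claim:
LHS = tan(5 + 5) = tan(10) ≈ 0.6484
RHS = tan(5) + tan(5) = 2·tan(5) ≈ -6.761

Since LHS ≠ RHS, this pair disproves the claim, and no lexicographically smaller pair (a ≤ b, integers ≥ 5) does.

For instance (7, 11) is also a counterexample (LHS = tan(18) ≈ -1.137, RHS = tan(11) + tan(7) ≈ -225.1), but it's lexicographically larger.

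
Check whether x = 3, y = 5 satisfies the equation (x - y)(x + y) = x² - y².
Holds

Substituting x = 3, y = 5:

LHS = (3 - 5)(3 + 5) = -16
RHS = 3² - 5² = -16

LHS = RHS, so the equation holds at this point.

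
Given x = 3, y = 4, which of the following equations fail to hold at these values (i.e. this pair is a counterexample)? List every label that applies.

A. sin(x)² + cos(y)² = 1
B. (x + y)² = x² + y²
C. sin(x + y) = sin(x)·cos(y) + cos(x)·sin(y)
A, B

Evaluating each claim at the given values:
A. LHS = sin(3)² + cos(4)² ≈ 0.4472, RHS = 1 → fails here (LHS ≠ RHS)
B. LHS = 49, RHS = 25 → fails here (LHS ≠ RHS)
C. LHS = sin(7) ≈ 0.657, RHS = sin(3)·cos(4) + sin(4)·cos(3) ≈ 0.657 → holds here (LHS = RHS)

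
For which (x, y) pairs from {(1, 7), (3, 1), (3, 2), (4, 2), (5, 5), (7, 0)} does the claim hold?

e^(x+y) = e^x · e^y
All pairs

Testing each pair:
(1, 7): LHS = e^8 ≈ 2981, RHS = e^8 ≈ 2981 → holds
(3, 1): LHS = e^4 ≈ 54.6, RHS = e^4 ≈ 54.6 → holds
(3, 2): LHS = e^5 ≈ 148.4, RHS = e^5 ≈ 148.4 → holds
(4, 2): LHS = e^6 ≈ 403.4, RHS = e^6 ≈ 403.4 → holds
(5, 5): LHS = e^10 ≈ 22026.5, RHS = e^10 ≈ 22026.5 → holds
(7, 0): LHS = e^7 ≈ 1097, RHS = e^7 ≈ 1097 → holds

Every pair satisfies the claim.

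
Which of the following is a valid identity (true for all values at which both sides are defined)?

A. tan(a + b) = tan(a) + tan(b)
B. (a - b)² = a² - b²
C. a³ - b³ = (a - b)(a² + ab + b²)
C

A: fails at (3, 4) — LHS = tan(7) ≈ 0.8714, RHS = tan(3) + tan(4) ≈ 1.015.
B: fails at (2, 3) — LHS = 1, RHS = -5.
C: holds — e.g. at (3, 4), both sides equal -37.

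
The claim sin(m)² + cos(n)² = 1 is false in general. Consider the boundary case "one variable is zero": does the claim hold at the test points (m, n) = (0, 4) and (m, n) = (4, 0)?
No, fails at both test points

At (0, 4): LHS = cos(4)² ≈ 0.4272 ≠ RHS = 1
At (4, 0): LHS = sin(4)² + 1 ≈ 1.573 ≠ RHS = 1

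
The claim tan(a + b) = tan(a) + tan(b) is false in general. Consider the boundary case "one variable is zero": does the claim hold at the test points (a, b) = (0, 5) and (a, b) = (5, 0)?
At (0, 5): LHS = tan(5) ≈ -3.381, RHS = tan(5) ≈ -3.381 → equal
At (5, 0): LHS = tan(5) ≈ -3.381, RHS = tan(5) ≈ -3.381 → equal

So the claim does hold at both of these boundary points, even though it is not an identity.

Answer: Yes, holds at both test points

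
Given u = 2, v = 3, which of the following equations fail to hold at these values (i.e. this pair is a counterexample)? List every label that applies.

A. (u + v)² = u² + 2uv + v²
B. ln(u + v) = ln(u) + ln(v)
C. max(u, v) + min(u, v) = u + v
B

Evaluating each claim at the given values:
A. LHS = 25, RHS = 25 → holds here (LHS = RHS)
B. LHS = ln(5) ≈ 1.609, RHS = ln(2) + ln(3) ≈ 1.792 → fails here (LHS ≠ RHS)
C. LHS = 5, RHS = 5 → holds here (LHS = RHS)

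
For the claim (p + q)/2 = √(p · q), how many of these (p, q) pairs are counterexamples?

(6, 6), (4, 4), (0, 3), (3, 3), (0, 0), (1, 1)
Testing each pair:
(6, 6): LHS = 6, RHS = 6 → satisfies claim
(4, 4): LHS = 4, RHS = 4 → satisfies claim
(0, 3): LHS = 3/2, RHS = 0 → counterexample
(3, 3): LHS = 3, RHS = 3 → satisfies claim
(0, 0): LHS = 0, RHS = 0 → satisfies claim
(1, 1): LHS = 1, RHS = 1 → satisfies claim

That makes 1 counterexample.

Answer: 1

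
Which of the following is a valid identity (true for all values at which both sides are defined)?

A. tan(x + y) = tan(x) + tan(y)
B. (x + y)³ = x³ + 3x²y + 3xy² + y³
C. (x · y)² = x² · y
B

A: fails at (4, 5) — LHS = tan(9) ≈ -0.4523, RHS = tan(5) + tan(4) ≈ -2.223.
B: holds — e.g. at (1, 5), both sides equal 216.
C: fails at (3, 4) — LHS = 144, RHS = 36.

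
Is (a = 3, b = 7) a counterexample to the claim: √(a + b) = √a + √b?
Yes

Substituting a = 3, b = 7:
LHS = √(3 + 7) = √(10) ≈ 3.162
RHS = √3 + √7 = √(3) + √(7) ≈ 4.378

Since LHS ≠ RHS, this pair disproves the claim.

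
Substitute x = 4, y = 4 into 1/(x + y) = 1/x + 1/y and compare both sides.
LHS = 1/(4 + 4) = 1/8
RHS = 1/4 + 1/4 = 1/2

LHS ≠ RHS, so the equation does not hold here.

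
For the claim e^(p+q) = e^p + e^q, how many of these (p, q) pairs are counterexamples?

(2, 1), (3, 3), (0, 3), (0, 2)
4

Testing each pair:
(2, 1): LHS = e^3 ≈ 20.09, RHS = e + e^2 ≈ 10.11 → counterexample
(3, 3): LHS = e^6 ≈ 403.4, RHS = 2·e^3 ≈ 40.17 → counterexample
(0, 3): LHS = e^3 ≈ 20.09, RHS = 1 + e^3 ≈ 21.09 → counterexample
(0, 2): LHS = e^2 ≈ 7.389, RHS = 1 + e^2 ≈ 8.389 → counterexample

That makes 4 counterexamples.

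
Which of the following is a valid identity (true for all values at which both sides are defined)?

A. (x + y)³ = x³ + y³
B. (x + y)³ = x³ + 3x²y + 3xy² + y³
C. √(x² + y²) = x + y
B

A: fails at (2, 5) — LHS = 343, RHS = 133.
B: holds — e.g. at (4, 4), both sides equal 512.
C: fails at (3, 3) — LHS = 3·√(2) ≈ 4.243, RHS = 6.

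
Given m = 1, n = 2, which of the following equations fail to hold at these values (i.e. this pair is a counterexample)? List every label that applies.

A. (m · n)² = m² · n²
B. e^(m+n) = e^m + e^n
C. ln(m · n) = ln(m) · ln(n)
Evaluating each claim at the given values:
A. LHS = 4, RHS = 4 → holds here (LHS = RHS)
B. LHS = e^3 ≈ 20.09, RHS = e + e^2 ≈ 10.11 → fails here (LHS ≠ RHS)
C. LHS = ln(2) ≈ 0.6931, RHS = 0 → fails here (LHS ≠ RHS)

Answer: B, C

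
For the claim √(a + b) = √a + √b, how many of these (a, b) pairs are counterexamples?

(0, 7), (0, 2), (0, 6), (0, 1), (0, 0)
Testing each pair:
(0, 7): LHS = √(7) ≈ 2.646, RHS = √(7) ≈ 2.646 → satisfies claim
(0, 2): LHS = √(2) ≈ 1.414, RHS = √(2) ≈ 1.414 → satisfies claim
(0, 6): LHS = √(6) ≈ 2.449, RHS = √(6) ≈ 2.449 → satisfies claim
(0, 1): LHS = 1, RHS = 1 → satisfies claim
(0, 0): LHS = 0, RHS = 0 → satisfies claim

That makes 0 counterexamples.

Answer: 0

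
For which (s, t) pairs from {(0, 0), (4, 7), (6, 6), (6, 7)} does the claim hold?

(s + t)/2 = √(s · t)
(0, 0), (6, 6)

Testing each pair:
(0, 0): LHS = 0, RHS = 0 → holds
(4, 7): LHS = 11/2, RHS = 2·√(7) ≈ 5.292 → fails
(6, 6): LHS = 6, RHS = 6 → holds
(6, 7): LHS = 13/2, RHS = √(42) ≈ 6.481 → fails

2 of 4 pairs satisfy the claim.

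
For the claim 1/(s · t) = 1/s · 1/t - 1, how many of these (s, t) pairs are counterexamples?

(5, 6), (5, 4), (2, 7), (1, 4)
Testing each pair:
(5, 6): LHS = 1/30, RHS = -29/30 → counterexample
(5, 4): LHS = 1/20, RHS = -19/20 → counterexample
(2, 7): LHS = 1/14, RHS = -13/14 → counterexample
(1, 4): LHS = 1/4, RHS = -3/4 → counterexample

That makes 4 counterexamples.

Answer: 4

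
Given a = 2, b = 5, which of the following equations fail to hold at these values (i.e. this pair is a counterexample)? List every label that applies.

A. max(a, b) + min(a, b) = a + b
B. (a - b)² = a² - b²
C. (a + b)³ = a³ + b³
B, C

Evaluating each claim at the given values:
A. LHS = 7, RHS = 7 → holds here (LHS = RHS)
B. LHS = 9, RHS = -21 → fails here (LHS ≠ RHS)
C. LHS = 343, RHS = 133 → fails here (LHS ≠ RHS)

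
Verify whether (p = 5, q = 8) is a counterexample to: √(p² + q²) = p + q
Yes

Substituting p = 5, q = 8:
LHS = √(5² + 8²) = √(89) ≈ 9.434
RHS = 5 + 8 = 13

Since LHS ≠ RHS, this pair disproves the claim.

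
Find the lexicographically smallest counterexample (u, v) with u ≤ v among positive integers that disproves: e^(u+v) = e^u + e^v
Substituting (1, 1) into the claim:
LHS = e^(1+1) = e^2 ≈ 7.389
RHS = e^1 + e^1 = 2·e ≈ 5.437

Since LHS ≠ RHS, this pair disproves the claim, and no lexicographically smaller pair (u ≤ v, positive integers) does.

For instance (1, 5) is also a counterexample (LHS = e^6 ≈ 403.4, RHS = e + e^5 ≈ 151.1), but it's lexicographically larger.

Answer: (u, v) = (1, 1)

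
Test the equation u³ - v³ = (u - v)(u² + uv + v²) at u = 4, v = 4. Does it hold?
Holds

Substituting u = 4, v = 4:

LHS = 4³ - 4³ = 0
RHS = (4 - 4)(4² + 4·4 + 4²) = 0

LHS = RHS, so the equation holds at this point.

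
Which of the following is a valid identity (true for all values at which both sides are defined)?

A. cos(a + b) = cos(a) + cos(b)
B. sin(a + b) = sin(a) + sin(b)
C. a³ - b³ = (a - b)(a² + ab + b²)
A: fails at (5, 5) — LHS = cos(10) ≈ -0.8391, RHS = 2·cos(5) ≈ 0.5673.
B: fails at (1, 4) — LHS = sin(5) ≈ -0.9589, RHS = sin(4) + sin(1) ≈ 0.08467.
C: holds — e.g. at (4, 6), both sides equal -152.

Answer: C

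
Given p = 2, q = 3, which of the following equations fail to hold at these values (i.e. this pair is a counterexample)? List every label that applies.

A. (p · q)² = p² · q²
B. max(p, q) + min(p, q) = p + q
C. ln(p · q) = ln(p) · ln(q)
C

Evaluating each claim at the given values:
A. LHS = 36, RHS = 36 → holds here (LHS = RHS)
B. LHS = 5, RHS = 5 → holds here (LHS = RHS)
C. LHS = ln(6) ≈ 1.792, RHS = ln(2)·ln(3) ≈ 0.7615 → fails here (LHS ≠ RHS)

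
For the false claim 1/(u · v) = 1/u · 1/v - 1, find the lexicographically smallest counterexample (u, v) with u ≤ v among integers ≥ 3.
(u, v) = (3, 3)

Substituting (3, 3) into the claim:
LHS = 1/(3 · 3) = 1/9
RHS = 1/3 · 1/3 - 1 = -8/9

Since LHS ≠ RHS, this pair disproves the claim, and no lexicographically smaller pair (u ≤ v, integers ≥ 3) does.

For instance (10, 10) is also a counterexample (LHS = 1/100, RHS = -99/100), but it's lexicographically larger.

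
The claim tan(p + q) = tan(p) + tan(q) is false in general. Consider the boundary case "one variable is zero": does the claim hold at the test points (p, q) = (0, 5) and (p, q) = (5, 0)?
At (0, 5): LHS = tan(5) ≈ -3.381, RHS = tan(5) ≈ -3.381 → equal
At (5, 0): LHS = tan(5) ≈ -3.381, RHS = tan(5) ≈ -3.381 → equal

So the claim does hold at both of these boundary points, even though it is not an identity.

Answer: Yes, holds at both test points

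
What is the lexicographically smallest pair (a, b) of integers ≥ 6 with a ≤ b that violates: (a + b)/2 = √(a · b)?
(a, b) = (6, 7)

At (6, 6): both sides equal 6, so it holds there.

Substituting (6, 7) into the claim:
LHS = (6 + 7)/2 = 13/2
RHS = √(6 · 7) = √(42) ≈ 6.481

Since LHS ≠ RHS, this pair disproves the claim, and no lexicographically smaller pair (a ≤ b, integers ≥ 6) does.

For instance (8, 10) is also a counterexample (LHS = 9, RHS = 4·√(5) ≈ 8.944), but it's lexicographically larger.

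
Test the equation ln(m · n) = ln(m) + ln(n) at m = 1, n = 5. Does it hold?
Substituting m = 1, n = 5:

LHS = ln(1 · 5) = ln(5) ≈ 1.609
RHS = ln(1) + ln(5) = ln(5) ≈ 1.609

LHS = RHS, so the equation holds at this point.

Answer: Holds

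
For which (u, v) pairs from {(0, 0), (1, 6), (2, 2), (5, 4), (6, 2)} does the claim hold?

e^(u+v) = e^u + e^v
None

Testing each pair:
(0, 0): LHS = 1, RHS = 2 → fails
(1, 6): LHS = e^7 ≈ 1097, RHS = e + e^6 ≈ 406.1 → fails
(2, 2): LHS = e^4 ≈ 54.6, RHS = 2·e^2 ≈ 14.78 → fails
(5, 4): LHS = e^9 ≈ 8103, RHS = e^4 + e^5 ≈ 203 → fails
(6, 2): LHS = e^8 ≈ 2981, RHS = e^2 + e^6 ≈ 410.8 → fails

No pair satisfies the claim.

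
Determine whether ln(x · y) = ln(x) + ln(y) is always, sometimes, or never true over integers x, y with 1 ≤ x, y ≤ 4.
The identity holds for every pair in the range. For instance at (x, y) = (2, 2): both sides equal ln(4) ≈ 1.386.

Answer: Always true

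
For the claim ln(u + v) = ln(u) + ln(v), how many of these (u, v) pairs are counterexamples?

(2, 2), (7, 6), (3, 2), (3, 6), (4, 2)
4

Testing each pair:
(2, 2): LHS = ln(4) ≈ 1.386, RHS = 2·ln(2) ≈ 1.386 → satisfies claim
(7, 6): LHS = ln(13) ≈ 2.565, RHS = ln(6) + ln(7) ≈ 3.738 → counterexample
(3, 2): LHS = ln(5) ≈ 1.609, RHS = ln(2) + ln(3) ≈ 1.792 → counterexample
(3, 6): LHS = ln(9) ≈ 2.197, RHS = ln(3) + ln(6) ≈ 2.89 → counterexample
(4, 2): LHS = ln(6) ≈ 1.792, RHS = ln(2) + ln(4) ≈ 2.079 → counterexample

That makes 4 counterexamples.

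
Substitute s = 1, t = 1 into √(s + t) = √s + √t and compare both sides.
LHS = √(1 + 1) = √(2) ≈ 1.414
RHS = √1 + √1 = 2

LHS ≠ RHS (they differ by about 0.5858), so the equation does not hold here.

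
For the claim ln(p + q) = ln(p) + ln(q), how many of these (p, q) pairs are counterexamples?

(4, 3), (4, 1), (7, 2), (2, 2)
Testing each pair:
(4, 3): LHS = ln(7) ≈ 1.946, RHS = ln(3) + ln(4) ≈ 2.485 → counterexample
(4, 1): LHS = ln(5) ≈ 1.609, RHS = ln(4) ≈ 1.386 → counterexample
(7, 2): LHS = ln(9) ≈ 2.197, RHS = ln(2) + ln(7) ≈ 2.639 → counterexample
(2, 2): LHS = ln(4) ≈ 1.386, RHS = 2·ln(2) ≈ 1.386 → satisfies claim

That makes 3 counterexamples.

Answer: 3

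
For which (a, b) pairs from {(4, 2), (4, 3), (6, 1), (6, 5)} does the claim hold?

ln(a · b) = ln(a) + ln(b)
Testing each pair:
(4, 2): LHS = ln(8) ≈ 2.079, RHS = ln(2) + ln(4) ≈ 2.079 → holds
(4, 3): LHS = ln(12) ≈ 2.485, RHS = ln(3) + ln(4) ≈ 2.485 → holds
(6, 1): LHS = ln(6) ≈ 1.792, RHS = ln(6) ≈ 1.792 → holds
(6, 5): LHS = ln(30) ≈ 3.401, RHS = ln(5) + ln(6) ≈ 3.401 → holds

Every pair satisfies the claim.

Answer: All pairs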